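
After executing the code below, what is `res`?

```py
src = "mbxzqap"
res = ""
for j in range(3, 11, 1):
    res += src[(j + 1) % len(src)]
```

j=3: add src[4]='q' → 'q'
j=4: add src[5]='a' → 'qa'
j=5: add src[6]='p' → 'qap'
j=6: add src[0]='m' → 'qapm'
j=7: add src[1]='b' → 'qapmb'
j=8: add src[2]='x' → 'qapmbx'
j=9: add src[3]='z' → 'qapmbxz'
j=10: add src[4]='q' → 'qapmbxzq'

'qapmbxzq'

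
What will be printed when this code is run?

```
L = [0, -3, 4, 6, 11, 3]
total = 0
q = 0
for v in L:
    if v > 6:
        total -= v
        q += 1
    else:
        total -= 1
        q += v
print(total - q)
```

v=0: not >6, total = 0-1 = -1; q=0
v=-3: not >6, total = (-1)-1 = -2; q=-3
v=4: not >6, total = (-2)-1 = -3; q=1
v=6: not >6, total = (-3)-1 = -4; q=7
v=11: >6, total = (-4)-11 = -15; q=8
v=3: not >6, total = (-15)-1 = -16; q=11
total-q = (-16)-11 = -27

-27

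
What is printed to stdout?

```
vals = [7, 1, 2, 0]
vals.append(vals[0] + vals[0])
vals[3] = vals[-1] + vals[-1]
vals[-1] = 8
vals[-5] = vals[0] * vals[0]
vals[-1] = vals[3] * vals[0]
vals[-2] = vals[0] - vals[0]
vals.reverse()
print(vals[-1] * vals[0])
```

67228

append vals[0]+vals[0] = 7+7 = 14 → [7, 1, 2, 0, 14]
vals[3] = vals[-1]+vals[-1] = 14+14 = 28 → [7, 1, 2, 28, 14]
vals[-1] = 8 → [7, 1, 2, 28, 8]
vals[-5] = vals[0]*vals[0] = 7*7 = 49 → [49, 1, 2, 28, 8]
vals[-1] = vals[3]*vals[0] = 28*49 = 1372 → [49, 1, 2, 28, 1372]
vals[-2] = vals[0]-vals[0] = 49-49 = 0 → [49, 1, 2, 0, 1372]
reverse → [1372, 0, 2, 1, 49]
vals[-1]*vals[0] = 49*1372 = 67228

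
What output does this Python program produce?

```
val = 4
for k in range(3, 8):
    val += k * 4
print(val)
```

k=3: val = 4+3*4 = 16
k=4: val = 16+4*4 = 32
k=5: val = 32+5*4 = 52
k=6: val = 52+6*4 = 76
k=7: val = 76+7*4 = 104

104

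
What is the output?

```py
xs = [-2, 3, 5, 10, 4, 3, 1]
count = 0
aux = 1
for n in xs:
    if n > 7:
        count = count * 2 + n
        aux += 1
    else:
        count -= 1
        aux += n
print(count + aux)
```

17

n=-2: not >7, count = 0-1 = -1; aux=-1
n=3: not >7, count = (-1)-1 = -2; aux=2
n=5: not >7, count = (-2)-1 = -3; aux=7
n=10: >7, count = (-3)*2+10 = 4; aux=8
n=4: not >7, count = 4-1 = 3; aux=12
n=3: not >7, count = 3-1 = 2; aux=15
n=1: not >7, count = 2-1 = 1; aux=16
count+aux = 1+16 = 17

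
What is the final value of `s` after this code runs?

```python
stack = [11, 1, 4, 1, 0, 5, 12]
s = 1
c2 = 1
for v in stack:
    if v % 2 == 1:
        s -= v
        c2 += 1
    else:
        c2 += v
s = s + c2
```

4

v=11: odd, s = 1-11 = -10; c2=2
v=1: odd, s = (-10)-1 = -11; c2=3
v=4: not odd; c2=7
v=1: odd, s = (-11)-1 = -12; c2=8
v=0: not odd; c2=8
v=5: odd, s = (-12)-5 = -17; c2=9
v=12: not odd; c2=21
s+c2 = (-17)+21 = 4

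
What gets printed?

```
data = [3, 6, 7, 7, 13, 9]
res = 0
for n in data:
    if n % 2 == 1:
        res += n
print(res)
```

n=3: odd, res = 0+3 = 3
n=6: not odd
n=7: odd, res = 3+7 = 10
n=7: odd, res = 10+7 = 17
n=13: odd, res = 17+13 = 30
n=9: odd, res = 30+9 = 39

39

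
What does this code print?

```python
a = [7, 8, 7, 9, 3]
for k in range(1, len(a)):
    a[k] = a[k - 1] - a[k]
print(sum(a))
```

k=1: a[1] = 7-8 = -1 → [7, -1, 7, 9, 3]
k=2: a[2] = (-1)-7 = -8 → [7, -1, -8, 9, 3]
k=3: a[3] = (-8)-9 = -17 → [7, -1, -8, -17, 3]
k=4: a[4] = (-17)-3 = -20 → [7, -1, -8, -17, -20]
sum = -39

-39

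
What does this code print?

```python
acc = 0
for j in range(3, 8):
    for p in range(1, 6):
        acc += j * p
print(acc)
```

j=3,p=1: acc = 0+3 = 3
j=3,p=2: acc = 3+6 = 9
j=3,p=3: acc = 9+9 = 18
j=3,p=4: acc = 18+12 = 30
j=3,p=5: acc = 30+15 = 45
j=4,p=1: acc = 45+4 = 49
j=4,p=2: acc = 49+8 = 57
j=4,p=3: acc = 57+12 = 69
j=4,p=4: acc = 69+16 = 85
j=4,p=5: acc = 85+20 = 105
j=5,p=1: acc = 105+5 = 110
j=5,p=2: acc = 110+10 = 120
j=5,p=3: acc = 120+15 = 135
j=5,p=4: acc = 135+20 = 155
j=5,p=5: acc = 155+25 = 180
j=6,p=1: acc = 180+6 = 186
j=6,p=2: acc = 186+12 = 198
j=6,p=3: acc = 198+18 = 216
j=6,p=4: acc = 216+24 = 240
j=6,p=5: acc = 240+30 = 270
j=7,p=1: acc = 270+7 = 277
j=7,p=2: acc = 277+14 = 291
j=7,p=3: acc = 291+21 = 312
j=7,p=4: acc = 312+28 = 340
j=7,p=5: acc = 340+35 = 375

375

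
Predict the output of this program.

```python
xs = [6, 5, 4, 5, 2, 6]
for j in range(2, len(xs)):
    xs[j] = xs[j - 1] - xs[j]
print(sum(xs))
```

-10

j=2: xs[2] = 5-4 = 1 → [6, 5, 1, 5, 2, 6]
j=3: xs[3] = 1-5 = -4 → [6, 5, 1, -4, 2, 6]
j=4: xs[4] = (-4)-2 = -6 → [6, 5, 1, -4, -6, 6]
j=5: xs[5] = (-6)-6 = -12 → [6, 5, 1, -4, -6, -12]
sum = -10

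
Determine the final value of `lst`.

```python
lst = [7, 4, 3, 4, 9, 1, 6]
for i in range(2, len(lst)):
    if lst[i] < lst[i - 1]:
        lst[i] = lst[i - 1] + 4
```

[7, 4, 8, 12, 16, 20, 24]

i=2: 3<4, lst[2] = 4+4 = 8 → [7, 4, 8, 4, 9, 1, 6]
i=3: 4<8, lst[3] = 8+4 = 12 → [7, 4, 8, 12, 9, 1, 6]
i=4: 9<12, lst[4] = 12+4 = 16 → [7, 4, 8, 12, 16, 1, 6]
i=5: 1<16, lst[5] = 16+4 = 20 → [7, 4, 8, 12, 16, 20, 6]
i=6: 6<20, lst[6] = 20+4 = 24 → [7, 4, 8, 12, 16, 20, 24]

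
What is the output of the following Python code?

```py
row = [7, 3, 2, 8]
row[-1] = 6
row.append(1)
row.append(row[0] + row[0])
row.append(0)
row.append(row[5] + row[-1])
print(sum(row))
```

row[-1] = 6 → [7, 3, 2, 6]
append 1 → [7, 3, 2, 6, 1]
append row[0]+row[0] = 7+7 = 14 → [7, 3, 2, 6, 1, 14]
append 0 → [7, 3, 2, 6, 1, 14, 0]
append row[5]+row[-1] = 14+0 = 14 → [7, 3, 2, 6, 1, 14, 0, 14]
sum = 47

47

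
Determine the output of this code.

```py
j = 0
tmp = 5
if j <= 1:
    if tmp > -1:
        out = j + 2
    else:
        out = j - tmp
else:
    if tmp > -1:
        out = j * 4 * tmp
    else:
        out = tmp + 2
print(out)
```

j=0, tmp=5
j <= 1 is True; tmp > -1 is True
→ out = j + 2 = 2

2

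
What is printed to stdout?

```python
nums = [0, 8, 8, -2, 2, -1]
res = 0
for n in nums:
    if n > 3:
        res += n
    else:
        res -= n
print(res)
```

17

n=0: not >3, res = 0-0 = 0
n=8: >3, res = 0+8 = 8
n=8: >3, res = 8+8 = 16
n=-2: not >3, res = 16-(-2) = 18
n=2: not >3, res = 18-2 = 16
n=-1: not >3, res = 16-(-1) = 17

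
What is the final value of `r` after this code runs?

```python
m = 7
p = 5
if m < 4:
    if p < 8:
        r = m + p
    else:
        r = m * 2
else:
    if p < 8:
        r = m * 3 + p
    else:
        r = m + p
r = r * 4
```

m=7, p=5
m < 4 is False; p < 8 is True
→ r = m * 3 + p = 26
r = 26*4 = 104

104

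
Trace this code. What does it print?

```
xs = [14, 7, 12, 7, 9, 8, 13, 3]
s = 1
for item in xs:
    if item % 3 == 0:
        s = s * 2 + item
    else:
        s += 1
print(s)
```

101

item=14: not %3==0, s = 1+1 = 2
item=7: not %3==0, s = 2+1 = 3
item=12: %3==0, s = 3*2+12 = 18
item=7: not %3==0, s = 18+1 = 19
item=9: %3==0, s = 19*2+9 = 47
item=8: not %3==0, s = 47+1 = 48
item=13: not %3==0, s = 48+1 = 49
item=3: %3==0, s = 49*2+3 = 101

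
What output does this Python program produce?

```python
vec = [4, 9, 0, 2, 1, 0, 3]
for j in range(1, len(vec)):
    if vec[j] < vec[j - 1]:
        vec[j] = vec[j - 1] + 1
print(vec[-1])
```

14

j=1: 9>=4, unchanged → [4, 9, 0, 2, 1, 0, 3]
j=2: 0<9, vec[2] = 9+1 = 10 → [4, 9, 10, 2, 1, 0, 3]
j=3: 2<10, vec[3] = 10+1 = 11 → [4, 9, 10, 11, 1, 0, 3]
j=4: 1<11, vec[4] = 11+1 = 12 → [4, 9, 10, 11, 12, 0, 3]
j=5: 0<12, vec[5] = 12+1 = 13 → [4, 9, 10, 11, 12, 13, 3]
j=6: 3<13, vec[6] = 13+1 = 14 → [4, 9, 10, 11, 12, 13, 14]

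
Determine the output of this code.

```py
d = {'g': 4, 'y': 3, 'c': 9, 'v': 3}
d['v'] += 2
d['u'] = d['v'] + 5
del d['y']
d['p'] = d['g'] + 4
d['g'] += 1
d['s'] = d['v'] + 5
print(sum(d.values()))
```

d['v'] = 3+2 = 5 → {'g': 4, 'y': 3, 'c': 9, 'v': 5}
d['u'] = d['v']+5 = 10 → {'g': 4, 'y': 3, 'c': 9, 'v': 5, 'u': 10}
del 'y' → {'g': 4, 'c': 9, 'v': 5, 'u': 10}
d['p'] = d['g']+4 = 8 → {'g': 4, 'c': 9, 'v': 5, 'u': 10, 'p': 8}
d['g'] = 4+1 = 5 → {'g': 5, 'c': 9, 'v': 5, 'u': 10, 'p': 8}
d['s'] = d['v']+5 = 10 → {'g': 5, 'c': 9, 'v': 5, 'u': 10, 'p': 8, 's': 10}
sum of values = 47

47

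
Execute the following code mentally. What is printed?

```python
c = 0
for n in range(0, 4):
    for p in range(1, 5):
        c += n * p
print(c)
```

n=0,p=1: c = 0+0 = 0
n=0,p=2: c = 0+0 = 0
n=0,p=3: c = 0+0 = 0
n=0,p=4: c = 0+0 = 0
n=1,p=1: c = 0+1 = 1
n=1,p=2: c = 1+2 = 3
n=1,p=3: c = 3+3 = 6
n=1,p=4: c = 6+4 = 10
n=2,p=1: c = 10+2 = 12
n=2,p=2: c = 12+4 = 16
n=2,p=3: c = 16+6 = 22
n=2,p=4: c = 22+8 = 30
n=3,p=1: c = 30+3 = 33
n=3,p=2: c = 33+6 = 39
n=3,p=3: c = 39+9 = 48
n=3,p=4: c = 48+12 = 60

60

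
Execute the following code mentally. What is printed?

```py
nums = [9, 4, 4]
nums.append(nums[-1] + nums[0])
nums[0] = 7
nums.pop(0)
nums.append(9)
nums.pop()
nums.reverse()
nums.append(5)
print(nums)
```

[13, 4, 4, 5]

append nums[-1]+nums[0] = 4+9 = 13 → [9, 4, 4, 13]
nums[0] = 7 → [7, 4, 4, 13]
pop(0) removes 7 → [4, 4, 13]
append 9 → [4, 4, 13, 9]
pop() removes 9 → [4, 4, 13]
reverse → [13, 4, 4]
append 5 → [13, 4, 4, 5]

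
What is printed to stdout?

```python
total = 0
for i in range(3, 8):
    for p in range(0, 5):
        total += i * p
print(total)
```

250

i=3,p=0: total = 0+0 = 0
i=3,p=1: total = 0+3 = 3
i=3,p=2: total = 3+6 = 9
i=3,p=3: total = 9+9 = 18
i=3,p=4: total = 18+12 = 30
i=4,p=0: total = 30+0 = 30
i=4,p=1: total = 30+4 = 34
i=4,p=2: total = 34+8 = 42
i=4,p=3: total = 42+12 = 54
i=4,p=4: total = 54+16 = 70
i=5,p=0: total = 70+0 = 70
i=5,p=1: total = 70+5 = 75
i=5,p=2: total = 75+10 = 85
i=5,p=3: total = 85+15 = 100
i=5,p=4: total = 100+20 = 120
i=6,p=0: total = 120+0 = 120
i=6,p=1: total = 120+6 = 126
i=6,p=2: total = 126+12 = 138
i=6,p=3: total = 138+18 = 156
i=6,p=4: total = 156+24 = 180
i=7,p=0: total = 180+0 = 180
i=7,p=1: total = 180+7 = 187
i=7,p=2: total = 187+14 = 201
i=7,p=3: total = 201+21 = 222
i=7,p=4: total = 222+28 = 250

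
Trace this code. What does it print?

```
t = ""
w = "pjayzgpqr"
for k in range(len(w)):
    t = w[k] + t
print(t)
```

rqpgzyajp

k=0: prepend 'p' → 'p'
k=1: prepend 'j' → 'jp'
k=2: prepend 'a' → 'ajp'
k=3: prepend 'y' → 'yajp'
k=4: prepend 'z' → 'zyajp'
k=5: prepend 'g' → 'gzyajp'
k=6: prepend 'p' → 'pgzyajp'
k=7: prepend 'q' → 'qpgzyajp'
k=8: prepend 'r' → 'rqpgzyajp'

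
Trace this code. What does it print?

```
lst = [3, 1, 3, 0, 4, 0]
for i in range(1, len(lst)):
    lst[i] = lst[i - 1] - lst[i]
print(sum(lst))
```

i=1: lst[1] = 3-1 = 2 → [3, 2, 3, 0, 4, 0]
i=2: lst[2] = 2-3 = -1 → [3, 2, -1, 0, 4, 0]
i=3: lst[3] = (-1)-0 = -1 → [3, 2, -1, -1, 4, 0]
i=4: lst[4] = (-1)-4 = -5 → [3, 2, -1, -1, -5, 0]
i=5: lst[5] = (-5)-0 = -5 → [3, 2, -1, -1, -5, -5]
sum = -7

-7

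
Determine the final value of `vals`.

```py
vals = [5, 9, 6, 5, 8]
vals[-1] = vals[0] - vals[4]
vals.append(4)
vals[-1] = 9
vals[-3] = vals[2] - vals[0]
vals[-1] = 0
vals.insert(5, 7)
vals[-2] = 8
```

vals[-1] = vals[0]-vals[4] = 5-8 = -3 → [5, 9, 6, 5, -3]
append 4 → [5, 9, 6, 5, -3, 4]
vals[-1] = 9 → [5, 9, 6, 5, -3, 9]
vals[-3] = vals[2]-vals[0] = 6-5 = 1 → [5, 9, 6, 1, -3, 9]
vals[-1] = 0 → [5, 9, 6, 1, -3, 0]
insert 7 at 5 → [5, 9, 6, 1, -3, 7, 0]
vals[-2] = 8 → [5, 9, 6, 1, -3, 8, 0]

[5, 9, 6, 1, -3, 8, 0]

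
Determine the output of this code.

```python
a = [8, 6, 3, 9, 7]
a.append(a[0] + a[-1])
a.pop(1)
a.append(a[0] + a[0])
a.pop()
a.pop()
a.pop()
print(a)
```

[8, 3, 9]

append a[0]+a[-1] = 8+7 = 15 → [8, 6, 3, 9, 7, 15]
pop(1) removes 6 → [8, 3, 9, 7, 15]
append a[0]+a[0] = 8+8 = 16 → [8, 3, 9, 7, 15, 16]
pop() removes 16 → [8, 3, 9, 7, 15]
pop() removes 15 → [8, 3, 9, 7]
pop() removes 7 → [8, 3, 9]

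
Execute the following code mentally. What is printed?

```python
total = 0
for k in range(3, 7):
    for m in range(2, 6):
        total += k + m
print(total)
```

k=3,m=2: total = 0+5 = 5
k=3,m=3: total = 5+6 = 11
k=3,m=4: total = 11+7 = 18
k=3,m=5: total = 18+8 = 26
k=4,m=2: total = 26+6 = 32
k=4,m=3: total = 32+7 = 39
k=4,m=4: total = 39+8 = 47
k=4,m=5: total = 47+9 = 56
k=5,m=2: total = 56+7 = 63
k=5,m=3: total = 63+8 = 71
k=5,m=4: total = 71+9 = 80
k=5,m=5: total = 80+10 = 90
k=6,m=2: total = 90+8 = 98
k=6,m=3: total = 98+9 = 107
k=6,m=4: total = 107+10 = 117
k=6,m=5: total = 117+11 = 128

128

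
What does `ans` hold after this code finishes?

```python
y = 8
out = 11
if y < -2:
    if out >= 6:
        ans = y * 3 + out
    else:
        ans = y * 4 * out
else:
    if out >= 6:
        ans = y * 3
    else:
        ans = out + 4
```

24

y=8, out=11
y < -2 is False; out >= 6 is True
→ ans = y * 3 = 24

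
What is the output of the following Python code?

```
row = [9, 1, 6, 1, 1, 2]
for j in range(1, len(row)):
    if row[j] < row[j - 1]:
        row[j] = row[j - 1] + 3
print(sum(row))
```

99

j=1: 1<9, row[1] = 9+3 = 12 → [9, 12, 6, 1, 1, 2]
j=2: 6<12, row[2] = 12+3 = 15 → [9, 12, 15, 1, 1, 2]
j=3: 1<15, row[3] = 15+3 = 18 → [9, 12, 15, 18, 1, 2]
j=4: 1<18, row[4] = 18+3 = 21 → [9, 12, 15, 18, 21, 2]
j=5: 2<21, row[5] = 21+3 = 24 → [9, 12, 15, 18, 21, 24]
sum = 99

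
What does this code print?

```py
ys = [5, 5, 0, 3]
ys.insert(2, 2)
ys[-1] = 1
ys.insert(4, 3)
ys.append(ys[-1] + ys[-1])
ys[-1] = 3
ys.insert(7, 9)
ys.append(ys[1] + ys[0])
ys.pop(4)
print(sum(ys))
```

insert 2 at 2 → [5, 5, 2, 0, 3]
ys[-1] = 1 → [5, 5, 2, 0, 1]
insert 3 at 4 → [5, 5, 2, 0, 3, 1]
append ys[-1]+ys[-1] = 1+1 = 2 → [5, 5, 2, 0, 3, 1, 2]
ys[-1] = 3 → [5, 5, 2, 0, 3, 1, 3]
insert 9 at 7 → [5, 5, 2, 0, 3, 1, 3, 9]
append ys[1]+ys[0] = 5+5 = 10 → [5, 5, 2, 0, 3, 1, 3, 9, 10]
pop(4) removes 3 → [5, 5, 2, 0, 1, 3, 9, 10]
sum = 35

35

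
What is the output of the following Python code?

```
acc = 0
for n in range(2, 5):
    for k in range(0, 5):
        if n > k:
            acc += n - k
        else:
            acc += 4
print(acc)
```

n=2,k=0: 2>0, acc = 0+2 = 2
n=2,k=1: 2>1, acc = 2+1 = 3
n=2,k=2: not 2>2, acc = 3+4 = 7
n=2,k=3: not 2>3, acc = 7+4 = 11
n=2,k=4: not 2>4, acc = 11+4 = 15
n=3,k=0: 3>0, acc = 15+3 = 18
n=3,k=1: 3>1, acc = 18+2 = 20
n=3,k=2: 3>2, acc = 20+1 = 21
n=3,k=3: not 3>3, acc = 21+4 = 25
n=3,k=4: not 3>4, acc = 25+4 = 29
n=4,k=0: 4>0, acc = 29+4 = 33
n=4,k=1: 4>1, acc = 33+3 = 36
n=4,k=2: 4>2, acc = 36+2 = 38
n=4,k=3: 4>3, acc = 38+1 = 39
n=4,k=4: not 4>4, acc = 39+4 = 43

43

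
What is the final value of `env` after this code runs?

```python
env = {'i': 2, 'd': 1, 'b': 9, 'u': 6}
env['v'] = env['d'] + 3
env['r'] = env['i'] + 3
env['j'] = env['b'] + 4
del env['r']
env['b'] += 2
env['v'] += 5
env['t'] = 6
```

{'i': 2, 'd': 1, 'b': 11, 'u': 6, 'v': 9, 'j': 13, 't': 6}

env['v'] = env['d']+3 = 4 → {'i': 2, 'd': 1, 'b': 9, 'u': 6, 'v': 4}
env['r'] = env['i']+3 = 5 → {'i': 2, 'd': 1, 'b': 9, 'u': 6, 'v': 4, 'r': 5}
env['j'] = env['b']+4 = 13 → {'i': 2, 'd': 1, 'b': 9, 'u': 6, 'v': 4, 'r': 5, 'j': 13}
del 'r' → {'i': 2, 'd': 1, 'b': 9, 'u': 6, 'v': 4, 'j': 13}
env['b'] = 9+2 = 11 → {'i': 2, 'd': 1, 'b': 11, 'u': 6, 'v': 4, 'j': 13}
env['v'] = 4+5 = 9 → {'i': 2, 'd': 1, 'b': 11, 'u': 6, 'v': 9, 'j': 13}
env['t'] = 6 → {'i': 2, 'd': 1, 'b': 11, 'u': 6, 'v': 9, 'j': 13, 't': 6}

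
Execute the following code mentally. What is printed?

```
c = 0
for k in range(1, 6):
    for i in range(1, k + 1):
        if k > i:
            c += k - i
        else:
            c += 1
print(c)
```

k=1,i=1: not 1>1, c = 0+1 = 1
k=2,i=1: 2>1, c = 1+1 = 2
k=2,i=2: not 2>2, c = 2+1 = 3
k=3,i=1: 3>1, c = 3+2 = 5
k=3,i=2: 3>2, c = 5+1 = 6
k=3,i=3: not 3>3, c = 6+1 = 7
k=4,i=1: 4>1, c = 7+3 = 10
k=4,i=2: 4>2, c = 10+2 = 12
k=4,i=3: 4>3, c = 12+1 = 13
k=4,i=4: not 4>4, c = 13+1 = 14
k=5,i=1: 5>1, c = 14+4 = 18
k=5,i=2: 5>2, c = 18+3 = 21
k=5,i=3: 5>3, c = 21+2 = 23
k=5,i=4: 5>4, c = 23+1 = 24
k=5,i=5: not 5>5, c = 24+1 = 25

25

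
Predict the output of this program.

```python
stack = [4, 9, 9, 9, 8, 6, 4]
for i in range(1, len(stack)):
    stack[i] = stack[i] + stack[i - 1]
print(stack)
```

[4, 13, 22, 31, 39, 45, 49]

i=1: stack[1] = 9+4 = 13 → [4, 13, 9, 9, 8, 6, 4]
i=2: stack[2] = 9+13 = 22 → [4, 13, 22, 9, 8, 6, 4]
i=3: stack[3] = 9+22 = 31 → [4, 13, 22, 31, 8, 6, 4]
i=4: stack[4] = 8+31 = 39 → [4, 13, 22, 31, 39, 6, 4]
i=5: stack[5] = 6+39 = 45 → [4, 13, 22, 31, 39, 45, 4]
i=6: stack[6] = 4+45 = 49 → [4, 13, 22, 31, 39, 45, 49]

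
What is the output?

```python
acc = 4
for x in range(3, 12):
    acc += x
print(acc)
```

67

x=3: acc = 4+3 = 7
x=4: acc = 7+4 = 11
x=5: acc = 11+5 = 16
x=6: acc = 16+6 = 22
x=7: acc = 22+7 = 29
x=8: acc = 29+8 = 37
x=9: acc = 37+9 = 46
x=10: acc = 46+10 = 56
x=11: acc = 56+11 = 67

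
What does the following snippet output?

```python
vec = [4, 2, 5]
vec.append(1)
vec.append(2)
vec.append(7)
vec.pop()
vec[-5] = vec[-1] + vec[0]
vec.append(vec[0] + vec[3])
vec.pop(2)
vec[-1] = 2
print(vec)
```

append 1 → [4, 2, 5, 1]
append 2 → [4, 2, 5, 1, 2]
append 7 → [4, 2, 5, 1, 2, 7]
pop() removes 7 → [4, 2, 5, 1, 2]
vec[-5] = vec[-1]+vec[0] = 2+4 = 6 → [6, 2, 5, 1, 2]
append vec[0]+vec[3] = 6+1 = 7 → [6, 2, 5, 1, 2, 7]
pop(2) removes 5 → [6, 2, 1, 2, 7]
vec[-1] = 2 → [6, 2, 1, 2, 2]

[6, 2, 1, 2, 2]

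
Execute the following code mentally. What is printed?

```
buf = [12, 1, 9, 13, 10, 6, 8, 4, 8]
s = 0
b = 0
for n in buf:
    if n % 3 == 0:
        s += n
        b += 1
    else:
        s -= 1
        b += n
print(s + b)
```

68

n=12: %3==0, s = 0+12 = 12; b=1
n=1: not %3==0, s = 12-1 = 11; b=2
n=9: %3==0, s = 11+9 = 20; b=3
n=13: not %3==0, s = 20-1 = 19; b=16
n=10: not %3==0, s = 19-1 = 18; b=26
n=6: %3==0, s = 18+6 = 24; b=27
n=8: not %3==0, s = 24-1 = 23; b=35
n=4: not %3==0, s = 23-1 = 22; b=39
n=8: not %3==0, s = 22-1 = 21; b=47
s+b = 21+47 = 68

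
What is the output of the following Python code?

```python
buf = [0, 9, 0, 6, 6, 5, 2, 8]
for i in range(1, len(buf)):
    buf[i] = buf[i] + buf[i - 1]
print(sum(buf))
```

i=1: buf[1] = 9+0 = 9 → [0, 9, 0, 6, 6, 5, 2, 8]
i=2: buf[2] = 0+9 = 9 → [0, 9, 9, 6, 6, 5, 2, 8]
i=3: buf[3] = 6+9 = 15 → [0, 9, 9, 15, 6, 5, 2, 8]
i=4: buf[4] = 6+15 = 21 → [0, 9, 9, 15, 21, 5, 2, 8]
i=5: buf[5] = 5+21 = 26 → [0, 9, 9, 15, 21, 26, 2, 8]
i=6: buf[6] = 2+26 = 28 → [0, 9, 9, 15, 21, 26, 28, 8]
i=7: buf[7] = 8+28 = 36 → [0, 9, 9, 15, 21, 26, 28, 36]
sum = 144

144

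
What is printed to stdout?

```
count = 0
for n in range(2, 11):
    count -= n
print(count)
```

n=2: count = 0-2 = -2
n=3: count = (-2)-3 = -5
n=4: count = (-5)-4 = -9
n=5: count = (-9)-5 = -14
n=6: count = (-14)-6 = -20
n=7: count = (-20)-7 = -27
n=8: count = (-27)-8 = -35
n=9: count = (-35)-9 = -44
n=10: count = (-44)-10 = -54

-54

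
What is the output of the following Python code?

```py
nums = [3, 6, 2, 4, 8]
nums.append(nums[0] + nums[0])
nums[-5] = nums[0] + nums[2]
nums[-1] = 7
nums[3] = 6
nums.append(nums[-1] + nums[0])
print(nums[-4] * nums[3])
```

append nums[0]+nums[0] = 3+3 = 6 → [3, 6, 2, 4, 8, 6]
nums[-5] = nums[0]+nums[2] = 3+2 = 5 → [3, 5, 2, 4, 8, 6]
nums[-1] = 7 → [3, 5, 2, 4, 8, 7]
nums[3] = 6 → [3, 5, 2, 6, 8, 7]
append nums[-1]+nums[0] = 7+3 = 10 → [3, 5, 2, 6, 8, 7, 10]
nums[-4]*nums[3] = 6*6 = 36

36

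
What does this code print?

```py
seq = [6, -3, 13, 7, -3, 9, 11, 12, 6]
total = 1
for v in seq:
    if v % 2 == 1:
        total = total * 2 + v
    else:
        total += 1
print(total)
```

v=6: not odd, total = 1+1 = 2
v=-3: odd, total = 2*2+(-3) = 1
v=13: odd, total = 1*2+13 = 15
v=7: odd, total = 15*2+7 = 37
v=-3: odd, total = 37*2+(-3) = 71
v=9: odd, total = 71*2+9 = 151
v=11: odd, total = 151*2+11 = 313
v=12: not odd, total = 313+1 = 314
v=6: not odd, total = 314+1 = 315

315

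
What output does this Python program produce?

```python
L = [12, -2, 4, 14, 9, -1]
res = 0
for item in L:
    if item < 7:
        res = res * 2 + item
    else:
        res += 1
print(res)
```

item=12: not <7, res = 0+1 = 1
item=-2: <7, res = 1*2+(-2) = 0
item=4: <7, res = 0*2+4 = 4
item=14: not <7, res = 4+1 = 5
item=9: not <7, res = 5+1 = 6
item=-1: <7, res = 6*2+(-1) = 11

11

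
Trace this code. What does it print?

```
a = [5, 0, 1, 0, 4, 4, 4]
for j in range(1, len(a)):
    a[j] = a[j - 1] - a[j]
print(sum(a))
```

j=1: a[1] = 5-0 = 5 → [5, 5, 1, 0, 4, 4, 4]
j=2: a[2] = 5-1 = 4 → [5, 5, 4, 0, 4, 4, 4]
j=3: a[3] = 4-0 = 4 → [5, 5, 4, 4, 4, 4, 4]
j=4: a[4] = 4-4 = 0 → [5, 5, 4, 4, 0, 4, 4]
j=5: a[5] = 0-4 = -4 → [5, 5, 4, 4, 0, -4, 4]
j=6: a[6] = (-4)-4 = -8 → [5, 5, 4, 4, 0, -4, -8]
sum = 6

6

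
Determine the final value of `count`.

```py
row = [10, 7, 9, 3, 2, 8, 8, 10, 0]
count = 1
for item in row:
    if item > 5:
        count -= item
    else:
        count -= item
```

-56

item=10: >5, count = 1-10 = -9
item=7: >5, count = (-9)-7 = -16
item=9: >5, count = (-16)-9 = -25
item=3: not >5, count = (-25)-3 = -28
item=2: not >5, count = (-28)-2 = -30
item=8: >5, count = (-30)-8 = -38
item=8: >5, count = (-38)-8 = -46
item=10: >5, count = (-46)-10 = -56
item=0: not >5, count = (-56)-0 = -56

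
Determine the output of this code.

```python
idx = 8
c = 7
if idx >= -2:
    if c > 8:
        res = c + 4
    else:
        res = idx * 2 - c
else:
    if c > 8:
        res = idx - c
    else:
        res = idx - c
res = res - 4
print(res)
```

5

idx=8, c=7
idx >= -2 is True; c > 8 is False
→ res = idx * 2 - c = 9
res = 9-4 = 5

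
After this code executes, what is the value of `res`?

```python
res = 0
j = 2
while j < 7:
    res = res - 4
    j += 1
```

j=2: res = 0-4 = -4
j=3: res = (-4)-4 = -8
j=4: res = (-8)-4 = -12
j=5: res = (-12)-4 = -16
j=6: res = (-16)-4 = -20

-20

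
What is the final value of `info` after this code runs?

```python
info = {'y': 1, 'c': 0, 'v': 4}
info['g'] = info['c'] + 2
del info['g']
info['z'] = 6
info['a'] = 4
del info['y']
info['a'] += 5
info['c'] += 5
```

info['g'] = info['c']+2 = 2 → {'y': 1, 'c': 0, 'v': 4, 'g': 2}
del 'g' → {'y': 1, 'c': 0, 'v': 4}
info['z'] = 6 → {'y': 1, 'c': 0, 'v': 4, 'z': 6}
info['a'] = 4 → {'y': 1, 'c': 0, 'v': 4, 'z': 6, 'a': 4}
del 'y' → {'c': 0, 'v': 4, 'z': 6, 'a': 4}
info['a'] = 4+5 = 9 → {'c': 0, 'v': 4, 'z': 6, 'a': 9}
info['c'] = 0+5 = 5 → {'c': 5, 'v': 4, 'z': 6, 'a': 9}

{'c': 5, 'v': 4, 'z': 6, 'a': 9}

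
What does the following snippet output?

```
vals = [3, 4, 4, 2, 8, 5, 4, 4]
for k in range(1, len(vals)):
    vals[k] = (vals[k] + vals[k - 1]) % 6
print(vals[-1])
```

k=1: vals[1] = (4+3)%6 = 1 → [3, 1, 4, 2, 8, 5, 4, 4]
k=2: vals[2] = (4+1)%6 = 5 → [3, 1, 5, 2, 8, 5, 4, 4]
k=3: vals[3] = (2+5)%6 = 1 → [3, 1, 5, 1, 8, 5, 4, 4]
k=4: vals[4] = (8+1)%6 = 3 → [3, 1, 5, 1, 3, 5, 4, 4]
k=5: vals[5] = (5+3)%6 = 2 → [3, 1, 5, 1, 3, 2, 4, 4]
k=6: vals[6] = (4+2)%6 = 0 → [3, 1, 5, 1, 3, 2, 0, 4]
k=7: vals[7] = (4+0)%6 = 4 → [3, 1, 5, 1, 3, 2, 0, 4]

4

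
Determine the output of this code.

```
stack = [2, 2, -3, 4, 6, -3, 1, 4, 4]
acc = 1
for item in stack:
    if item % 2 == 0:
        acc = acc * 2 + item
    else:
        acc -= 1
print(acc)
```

204

item=2: even, acc = 1*2+2 = 4
item=2: even, acc = 4*2+2 = 10
item=-3: not even, acc = 10-1 = 9
item=4: even, acc = 9*2+4 = 22
item=6: even, acc = 22*2+6 = 50
item=-3: not even, acc = 50-1 = 49
item=1: not even, acc = 49-1 = 48
item=4: even, acc = 48*2+4 = 100
item=4: even, acc = 100*2+4 = 204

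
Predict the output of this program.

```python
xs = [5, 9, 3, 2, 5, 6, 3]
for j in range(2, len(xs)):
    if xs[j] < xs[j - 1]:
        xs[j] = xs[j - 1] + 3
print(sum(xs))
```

104

j=2: 3<9, xs[2] = 9+3 = 12 → [5, 9, 12, 2, 5, 6, 3]
j=3: 2<12, xs[3] = 12+3 = 15 → [5, 9, 12, 15, 5, 6, 3]
j=4: 5<15, xs[4] = 15+3 = 18 → [5, 9, 12, 15, 18, 6, 3]
j=5: 6<18, xs[5] = 18+3 = 21 → [5, 9, 12, 15, 18, 21, 3]
j=6: 3<21, xs[6] = 21+3 = 24 → [5, 9, 12, 15, 18, 21, 24]
sum = 104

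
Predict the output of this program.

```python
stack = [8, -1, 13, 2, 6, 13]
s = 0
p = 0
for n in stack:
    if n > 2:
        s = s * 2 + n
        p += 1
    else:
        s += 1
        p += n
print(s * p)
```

n=8: >2, s = 0*2+8 = 8; p=1
n=-1: not >2, s = 8+1 = 9; p=0
n=13: >2, s = 9*2+13 = 31; p=1
n=2: not >2, s = 31+1 = 32; p=3
n=6: >2, s = 32*2+6 = 70; p=4
n=13: >2, s = 70*2+13 = 153; p=5
s*p = 153*5 = 765

765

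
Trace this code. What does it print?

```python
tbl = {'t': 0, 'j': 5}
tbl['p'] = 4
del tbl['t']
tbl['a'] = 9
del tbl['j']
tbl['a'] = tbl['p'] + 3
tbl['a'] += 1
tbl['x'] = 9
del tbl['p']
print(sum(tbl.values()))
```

tbl['p'] = 4 → {'t': 0, 'j': 5, 'p': 4}
del 't' → {'j': 5, 'p': 4}
tbl['a'] = 9 → {'j': 5, 'p': 4, 'a': 9}
del 'j' → {'p': 4, 'a': 9}
tbl['a'] = tbl['p']+3 = 7 → {'p': 4, 'a': 7}
tbl['a'] = 7+1 = 8 → {'p': 4, 'a': 8}
tbl['x'] = 9 → {'p': 4, 'a': 8, 'x': 9}
del 'p' → {'a': 8, 'x': 9}
sum of values = 17

17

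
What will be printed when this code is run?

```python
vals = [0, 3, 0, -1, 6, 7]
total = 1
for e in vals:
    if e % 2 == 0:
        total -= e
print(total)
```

e=0: even, total = 1-0 = 1
e=3: not even
e=0: even, total = 1-0 = 1
e=-1: not even
e=6: even, total = 1-6 = -5
e=7: not even

-5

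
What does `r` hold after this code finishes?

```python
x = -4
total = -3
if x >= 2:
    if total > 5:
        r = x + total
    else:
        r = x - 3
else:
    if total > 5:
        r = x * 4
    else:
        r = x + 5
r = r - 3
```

x=-4, total=-3
x >= 2 is False; total > 5 is False
→ r = x + 5 = 1
r = 1-3 = -2

-2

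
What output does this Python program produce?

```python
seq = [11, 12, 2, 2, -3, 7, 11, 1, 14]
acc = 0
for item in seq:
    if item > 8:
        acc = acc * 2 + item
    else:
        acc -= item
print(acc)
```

138

item=11: >8, acc = 0*2+11 = 11
item=12: >8, acc = 11*2+12 = 34
item=2: not >8, acc = 34-2 = 32
item=2: not >8, acc = 32-2 = 30
item=-3: not >8, acc = 30-(-3) = 33
item=7: not >8, acc = 33-7 = 26
item=11: >8, acc = 26*2+11 = 63
item=1: not >8, acc = 63-1 = 62
item=14: >8, acc = 62*2+14 = 138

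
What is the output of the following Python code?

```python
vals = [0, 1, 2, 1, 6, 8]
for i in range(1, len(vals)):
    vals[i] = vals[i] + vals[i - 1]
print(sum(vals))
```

36

i=1: vals[1] = 1+0 = 1 → [0, 1, 2, 1, 6, 8]
i=2: vals[2] = 2+1 = 3 → [0, 1, 3, 1, 6, 8]
i=3: vals[3] = 1+3 = 4 → [0, 1, 3, 4, 6, 8]
i=4: vals[4] = 6+4 = 10 → [0, 1, 3, 4, 10, 8]
i=5: vals[5] = 8+10 = 18 → [0, 1, 3, 4, 10, 18]
sum = 36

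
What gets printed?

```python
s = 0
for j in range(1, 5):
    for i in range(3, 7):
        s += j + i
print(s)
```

j=1,i=3: s = 0+4 = 4
j=1,i=4: s = 4+5 = 9
j=1,i=5: s = 9+6 = 15
j=1,i=6: s = 15+7 = 22
j=2,i=3: s = 22+5 = 27
j=2,i=4: s = 27+6 = 33
j=2,i=5: s = 33+7 = 40
j=2,i=6: s = 40+8 = 48
j=3,i=3: s = 48+6 = 54
j=3,i=4: s = 54+7 = 61
j=3,i=5: s = 61+8 = 69
j=3,i=6: s = 69+9 = 78
j=4,i=3: s = 78+7 = 85
j=4,i=4: s = 85+8 = 93
j=4,i=5: s = 93+9 = 102
j=4,i=6: s = 102+10 = 112

112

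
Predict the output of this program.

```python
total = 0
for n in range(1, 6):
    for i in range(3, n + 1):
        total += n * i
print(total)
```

97

n=3,i=3: total = 0+9 = 9
n=4,i=3: total = 9+12 = 21
n=4,i=4: total = 21+16 = 37
n=5,i=3: total = 37+15 = 52
n=5,i=4: total = 52+20 = 72
n=5,i=5: total = 72+25 = 97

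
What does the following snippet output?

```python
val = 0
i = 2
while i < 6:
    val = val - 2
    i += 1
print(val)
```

i=2: val = 0-2 = -2
i=3: val = (-2)-2 = -4
i=4: val = (-4)-2 = -6
i=5: val = (-6)-2 = -8

-8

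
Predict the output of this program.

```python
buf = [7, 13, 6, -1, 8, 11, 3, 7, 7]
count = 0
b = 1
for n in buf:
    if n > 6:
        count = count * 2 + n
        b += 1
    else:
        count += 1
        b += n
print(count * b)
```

n=7: >6, count = 0*2+7 = 7; b=2
n=13: >6, count = 7*2+13 = 27; b=3
n=6: not >6, count = 27+1 = 28; b=9
n=-1: not >6, count = 28+1 = 29; b=8
n=8: >6, count = 29*2+8 = 66; b=9
n=11: >6, count = 66*2+11 = 143; b=10
n=3: not >6, count = 143+1 = 144; b=13
n=7: >6, count = 144*2+7 = 295; b=14
n=7: >6, count = 295*2+7 = 597; b=15
count*b = 597*15 = 8955

8955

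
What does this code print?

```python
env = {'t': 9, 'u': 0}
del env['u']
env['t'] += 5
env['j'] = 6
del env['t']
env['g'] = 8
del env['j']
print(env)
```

del 'u' → {'t': 9}
env['t'] = 9+5 = 14 → {'t': 14}
env['j'] = 6 → {'t': 14, 'j': 6}
del 't' → {'j': 6}
env['g'] = 8 → {'j': 6, 'g': 8}
del 'j' → {'g': 8}

{'g': 8}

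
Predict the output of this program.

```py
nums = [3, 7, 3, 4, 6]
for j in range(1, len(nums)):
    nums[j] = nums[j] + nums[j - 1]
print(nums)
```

j=1: nums[1] = 7+3 = 10 → [3, 10, 3, 4, 6]
j=2: nums[2] = 3+10 = 13 → [3, 10, 13, 4, 6]
j=3: nums[3] = 4+13 = 17 → [3, 10, 13, 17, 6]
j=4: nums[4] = 6+17 = 23 → [3, 10, 13, 17, 23]

[3, 10, 13, 17, 23]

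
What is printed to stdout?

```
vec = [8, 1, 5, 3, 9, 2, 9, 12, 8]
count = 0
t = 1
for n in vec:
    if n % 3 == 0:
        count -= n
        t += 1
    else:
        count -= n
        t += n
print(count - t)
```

n=8: not %3==0, count = 0-8 = -8; t=9
n=1: not %3==0, count = (-8)-1 = -9; t=10
n=5: not %3==0, count = (-9)-5 = -14; t=15
n=3: %3==0, count = (-14)-3 = -17; t=16
n=9: %3==0, count = (-17)-9 = -26; t=17
n=2: not %3==0, count = (-26)-2 = -28; t=19
n=9: %3==0, count = (-28)-9 = -37; t=20
n=12: %3==0, count = (-37)-12 = -49; t=21
n=8: not %3==0, count = (-49)-8 = -57; t=29
count-t = (-57)-29 = -86

-86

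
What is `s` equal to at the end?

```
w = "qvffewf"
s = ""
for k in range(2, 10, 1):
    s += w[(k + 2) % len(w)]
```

'ewfqvffe'

k=2: add w[4]='e' → 'e'
k=3: add w[5]='w' → 'ew'
k=4: add w[6]='f' → 'ewf'
k=5: add w[0]='q' → 'ewfq'
k=6: add w[1]='v' → 'ewfqv'
k=7: add w[2]='f' → 'ewfqvf'
k=8: add w[3]='f' → 'ewfqvff'
k=9: add w[4]='e' → 'ewfqvffe'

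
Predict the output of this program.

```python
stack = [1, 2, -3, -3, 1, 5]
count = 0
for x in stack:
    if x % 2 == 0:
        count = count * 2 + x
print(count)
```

2

x=1: not even
x=2: even, count = 0*2+2 = 2
x=-3: not even
x=-3: not even
x=1: not even
x=5: not even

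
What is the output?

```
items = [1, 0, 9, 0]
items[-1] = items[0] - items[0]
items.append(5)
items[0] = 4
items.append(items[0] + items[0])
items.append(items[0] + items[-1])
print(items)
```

items[-1] = items[0]-items[0] = 1-1 = 0 → [1, 0, 9, 0]
append 5 → [1, 0, 9, 0, 5]
items[0] = 4 → [4, 0, 9, 0, 5]
append items[0]+items[0] = 4+4 = 8 → [4, 0, 9, 0, 5, 8]
append items[0]+items[-1] = 4+8 = 12 → [4, 0, 9, 0, 5, 8, 12]

[4, 0, 9, 0, 5, 8, 12]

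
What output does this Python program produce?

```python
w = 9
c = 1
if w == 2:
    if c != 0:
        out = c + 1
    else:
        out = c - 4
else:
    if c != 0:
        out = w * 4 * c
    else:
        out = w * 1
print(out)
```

w=9, c=1
w == 2 is False; c != 0 is True
→ out = w * 4 * c = 36

36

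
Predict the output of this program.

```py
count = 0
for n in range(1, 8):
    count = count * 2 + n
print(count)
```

n=1: count = 0*2+1 = 1
n=2: count = 1*2+2 = 4
n=3: count = 4*2+3 = 11
n=4: count = 11*2+4 = 26
n=5: count = 26*2+5 = 57
n=6: count = 57*2+6 = 120
n=7: count = 120*2+7 = 247

247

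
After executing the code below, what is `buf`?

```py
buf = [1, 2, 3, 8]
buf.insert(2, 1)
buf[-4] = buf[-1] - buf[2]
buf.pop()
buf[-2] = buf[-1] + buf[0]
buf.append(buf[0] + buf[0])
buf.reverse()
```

[2, 3, 4, 7, 1]

insert 1 at 2 → [1, 2, 1, 3, 8]
buf[-4] = buf[-1]-buf[2] = 8-1 = 7 → [1, 7, 1, 3, 8]
pop() removes 8 → [1, 7, 1, 3]
buf[-2] = buf[-1]+buf[0] = 3+1 = 4 → [1, 7, 4, 3]
append buf[0]+buf[0] = 1+1 = 2 → [1, 7, 4, 3, 2]
reverse → [2, 3, 4, 7, 1]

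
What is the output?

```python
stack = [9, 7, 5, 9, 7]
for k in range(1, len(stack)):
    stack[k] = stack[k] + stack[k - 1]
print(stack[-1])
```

k=1: stack[1] = 7+9 = 16 → [9, 16, 5, 9, 7]
k=2: stack[2] = 5+16 = 21 → [9, 16, 21, 9, 7]
k=3: stack[3] = 9+21 = 30 → [9, 16, 21, 30, 7]
k=4: stack[4] = 7+30 = 37 → [9, 16, 21, 30, 37]

37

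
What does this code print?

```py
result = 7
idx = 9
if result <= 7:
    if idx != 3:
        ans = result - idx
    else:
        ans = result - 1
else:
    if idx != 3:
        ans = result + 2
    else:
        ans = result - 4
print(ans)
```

-2

result=7, idx=9
result <= 7 is True; idx != 3 is True
→ ans = result - idx = -2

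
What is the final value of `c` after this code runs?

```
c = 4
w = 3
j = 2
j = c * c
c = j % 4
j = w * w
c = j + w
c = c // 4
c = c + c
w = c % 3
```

6

j = 4*4 = 16
c = 16%4 = 0
j = 3*3 = 9
c = 9+3 = 12
c = 12//4 = 3
c = 3+3 = 6
w = 6%3 = 0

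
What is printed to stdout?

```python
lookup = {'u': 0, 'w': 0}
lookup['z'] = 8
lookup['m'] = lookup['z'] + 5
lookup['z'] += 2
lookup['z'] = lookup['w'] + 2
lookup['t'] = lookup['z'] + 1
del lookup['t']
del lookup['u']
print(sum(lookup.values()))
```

lookup['z'] = 8 → {'u': 0, 'w': 0, 'z': 8}
lookup['m'] = lookup['z']+5 = 13 → {'u': 0, 'w': 0, 'z': 8, 'm': 13}
lookup['z'] = 8+2 = 10 → {'u': 0, 'w': 0, 'z': 10, 'm': 13}
lookup['z'] = lookup['w']+2 = 2 → {'u': 0, 'w': 0, 'z': 2, 'm': 13}
lookup['t'] = lookup['z']+1 = 3 → {'u': 0, 'w': 0, 'z': 2, 'm': 13, 't': 3}
del 't' → {'u': 0, 'w': 0, 'z': 2, 'm': 13}
del 'u' → {'w': 0, 'z': 2, 'm': 13}
sum of values = 15

15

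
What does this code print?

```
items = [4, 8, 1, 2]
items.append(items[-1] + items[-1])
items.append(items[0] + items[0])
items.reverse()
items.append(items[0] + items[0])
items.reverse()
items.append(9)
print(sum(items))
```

append items[-1]+items[-1] = 2+2 = 4 → [4, 8, 1, 2, 4]
append items[0]+items[0] = 4+4 = 8 → [4, 8, 1, 2, 4, 8]
reverse → [8, 4, 2, 1, 8, 4]
append items[0]+items[0] = 8+8 = 16 → [8, 4, 2, 1, 8, 4, 16]
reverse → [16, 4, 8, 1, 2, 4, 8]
append 9 → [16, 4, 8, 1, 2, 4, 8, 9]
sum = 52

52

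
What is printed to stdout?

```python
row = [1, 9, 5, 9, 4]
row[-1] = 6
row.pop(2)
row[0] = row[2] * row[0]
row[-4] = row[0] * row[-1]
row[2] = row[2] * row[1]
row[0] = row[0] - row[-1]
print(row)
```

row[-1] = 6 → [1, 9, 5, 9, 6]
pop(2) removes 5 → [1, 9, 9, 6]
row[0] = row[2]*row[0] = 9*1 = 9 → [9, 9, 9, 6]
row[-4] = row[0]*row[-1] = 9*6 = 54 → [54, 9, 9, 6]
row[2] = row[2]*row[1] = 9*9 = 81 → [54, 9, 81, 6]
row[0] = row[0]-row[-1] = 54-6 = 48 → [48, 9, 81, 6]

[48, 9, 81, 6]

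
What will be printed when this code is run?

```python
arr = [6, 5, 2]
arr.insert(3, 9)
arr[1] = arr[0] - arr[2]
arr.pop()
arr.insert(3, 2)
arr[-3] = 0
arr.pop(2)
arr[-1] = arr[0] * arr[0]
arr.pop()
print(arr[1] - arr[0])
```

insert 9 at 3 → [6, 5, 2, 9]
arr[1] = arr[0]-arr[2] = 6-2 = 4 → [6, 4, 2, 9]
pop() removes 9 → [6, 4, 2]
insert 2 at 3 → [6, 4, 2, 2]
arr[-3] = 0 → [6, 0, 2, 2]
pop(2) removes 2 → [6, 0, 2]
arr[-1] = arr[0]*arr[0] = 6*6 = 36 → [6, 0, 36]
pop() removes 36 → [6, 0]
arr[1]-arr[0] = 0-6 = -6

-6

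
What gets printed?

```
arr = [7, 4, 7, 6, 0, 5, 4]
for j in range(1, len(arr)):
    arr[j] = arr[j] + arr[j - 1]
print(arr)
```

[7, 11, 18, 24, 24, 29, 33]

j=1: arr[1] = 4+7 = 11 → [7, 11, 7, 6, 0, 5, 4]
j=2: arr[2] = 7+11 = 18 → [7, 11, 18, 6, 0, 5, 4]
j=3: arr[3] = 6+18 = 24 → [7, 11, 18, 24, 0, 5, 4]
j=4: arr[4] = 0+24 = 24 → [7, 11, 18, 24, 24, 5, 4]
j=5: arr[5] = 5+24 = 29 → [7, 11, 18, 24, 24, 29, 4]
j=6: arr[6] = 4+29 = 33 → [7, 11, 18, 24, 24, 29, 33]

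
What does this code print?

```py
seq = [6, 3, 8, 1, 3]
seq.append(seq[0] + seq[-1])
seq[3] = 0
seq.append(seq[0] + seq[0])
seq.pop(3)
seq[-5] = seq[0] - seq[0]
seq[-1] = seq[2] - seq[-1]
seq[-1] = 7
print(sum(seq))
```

33

append seq[0]+seq[-1] = 6+3 = 9 → [6, 3, 8, 1, 3, 9]
seq[3] = 0 → [6, 3, 8, 0, 3, 9]
append seq[0]+seq[0] = 6+6 = 12 → [6, 3, 8, 0, 3, 9, 12]
pop(3) removes 0 → [6, 3, 8, 3, 9, 12]
seq[-5] = seq[0]-seq[0] = 6-6 = 0 → [6, 0, 8, 3, 9, 12]
seq[-1] = seq[2]-seq[-1] = 8-12 = -4 → [6, 0, 8, 3, 9, -4]
seq[-1] = 7 → [6, 0, 8, 3, 9, 7]
sum = 33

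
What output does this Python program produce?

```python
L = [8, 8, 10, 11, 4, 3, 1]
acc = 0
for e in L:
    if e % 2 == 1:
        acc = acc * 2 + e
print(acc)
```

51

e=8: not odd
e=8: not odd
e=10: not odd
e=11: odd, acc = 0*2+11 = 11
e=4: not odd
e=3: odd, acc = 11*2+3 = 25
e=1: odd, acc = 25*2+1 = 51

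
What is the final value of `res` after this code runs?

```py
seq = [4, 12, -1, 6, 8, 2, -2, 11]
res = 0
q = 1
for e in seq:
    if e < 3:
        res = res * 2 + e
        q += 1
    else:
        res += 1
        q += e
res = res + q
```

e=4: not <3, res = 0+1 = 1; q=5
e=12: not <3, res = 1+1 = 2; q=17
e=-1: <3, res = 2*2+(-1) = 3; q=18
e=6: not <3, res = 3+1 = 4; q=24
e=8: not <3, res = 4+1 = 5; q=32
e=2: <3, res = 5*2+2 = 12; q=33
e=-2: <3, res = 12*2+(-2) = 22; q=34
e=11: not <3, res = 22+1 = 23; q=45
res+q = 23+45 = 68

68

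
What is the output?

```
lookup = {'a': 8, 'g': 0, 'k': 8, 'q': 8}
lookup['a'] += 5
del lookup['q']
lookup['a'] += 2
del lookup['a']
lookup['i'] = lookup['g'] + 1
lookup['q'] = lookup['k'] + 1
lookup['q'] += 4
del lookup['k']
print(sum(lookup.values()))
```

lookup['a'] = 8+5 = 13 → {'a': 13, 'g': 0, 'k': 8, 'q': 8}
del 'q' → {'a': 13, 'g': 0, 'k': 8}
lookup['a'] = 13+2 = 15 → {'a': 15, 'g': 0, 'k': 8}
del 'a' → {'g': 0, 'k': 8}
lookup['i'] = lookup['g']+1 = 1 → {'g': 0, 'k': 8, 'i': 1}
lookup['q'] = lookup['k']+1 = 9 → {'g': 0, 'k': 8, 'i': 1, 'q': 9}
lookup['q'] = 9+4 = 13 → {'g': 0, 'k': 8, 'i': 1, 'q': 13}
del 'k' → {'g': 0, 'i': 1, 'q': 13}
sum of values = 14

14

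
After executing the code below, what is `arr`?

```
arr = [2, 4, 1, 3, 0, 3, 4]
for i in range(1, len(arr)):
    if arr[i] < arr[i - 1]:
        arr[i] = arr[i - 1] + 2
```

i=1: 4>=2, unchanged → [2, 4, 1, 3, 0, 3, 4]
i=2: 1<4, arr[2] = 4+2 = 6 → [2, 4, 6, 3, 0, 3, 4]
i=3: 3<6, arr[3] = 6+2 = 8 → [2, 4, 6, 8, 0, 3, 4]
i=4: 0<8, arr[4] = 8+2 = 10 → [2, 4, 6, 8, 10, 3, 4]
i=5: 3<10, arr[5] = 10+2 = 12 → [2, 4, 6, 8, 10, 12, 4]
i=6: 4<12, arr[6] = 12+2 = 14 → [2, 4, 6, 8, 10, 12, 14]

[2, 4, 6, 8, 10, 12, 14]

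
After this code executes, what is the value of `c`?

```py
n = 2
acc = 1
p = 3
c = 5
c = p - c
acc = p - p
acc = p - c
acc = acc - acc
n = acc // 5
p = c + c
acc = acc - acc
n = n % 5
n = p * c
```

c = 3-5 = -2
acc = 3-3 = 0
acc = 3-(-2) = 5
acc = 5-5 = 0
n = 0//5 = 0
p = (-2)+(-2) = -4
acc = 0-0 = 0
n = 0%5 = 0
n = (-4)*(-2) = 8

-2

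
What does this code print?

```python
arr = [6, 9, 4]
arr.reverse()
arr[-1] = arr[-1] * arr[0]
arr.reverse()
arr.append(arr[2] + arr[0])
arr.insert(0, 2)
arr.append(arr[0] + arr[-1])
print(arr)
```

reverse → [4, 9, 6]
arr[-1] = arr[-1]*arr[0] = 6*4 = 24 → [4, 9, 24]
reverse → [24, 9, 4]
append arr[2]+arr[0] = 4+24 = 28 → [24, 9, 4, 28]
insert 2 at 0 → [2, 24, 9, 4, 28]
append arr[0]+arr[-1] = 2+28 = 30 → [2, 24, 9, 4, 28, 30]

[2, 24, 9, 4, 28, 30]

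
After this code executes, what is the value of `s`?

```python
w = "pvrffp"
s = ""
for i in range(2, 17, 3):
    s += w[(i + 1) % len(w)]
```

i=2: add w[3]='f' → 'f'
i=5: add w[0]='p' → 'fp'
i=8: add w[3]='f' → 'fpf'
i=11: add w[0]='p' → 'fpfp'
i=14: add w[3]='f' → 'fpfpf'

'fpfpf'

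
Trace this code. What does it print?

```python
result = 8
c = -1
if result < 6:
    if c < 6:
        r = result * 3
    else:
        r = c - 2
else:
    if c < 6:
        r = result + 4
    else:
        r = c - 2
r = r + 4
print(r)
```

16

result=8, c=-1
result < 6 is False; c < 6 is True
→ r = result + 4 = 12
r = 12+4 = 16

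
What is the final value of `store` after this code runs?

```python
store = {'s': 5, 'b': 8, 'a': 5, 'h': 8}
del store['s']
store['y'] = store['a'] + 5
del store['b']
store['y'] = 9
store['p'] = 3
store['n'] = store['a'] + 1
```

{'a': 5, 'h': 8, 'y': 9, 'p': 3, 'n': 6}

del 's' → {'b': 8, 'a': 5, 'h': 8}
store['y'] = store['a']+5 = 10 → {'b': 8, 'a': 5, 'h': 8, 'y': 10}
del 'b' → {'a': 5, 'h': 8, 'y': 10}
store['y'] = 9 → {'a': 5, 'h': 8, 'y': 9}
store['p'] = 3 → {'a': 5, 'h': 8, 'y': 9, 'p': 3}
store['n'] = store['a']+1 = 6 → {'a': 5, 'h': 8, 'y': 9, 'p': 3, 'n': 6}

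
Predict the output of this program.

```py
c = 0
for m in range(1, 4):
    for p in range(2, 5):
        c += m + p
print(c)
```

45

m=1,p=2: c = 0+3 = 3
m=1,p=3: c = 3+4 = 7
m=1,p=4: c = 7+5 = 12
m=2,p=2: c = 12+4 = 16
m=2,p=3: c = 16+5 = 21
m=2,p=4: c = 21+6 = 27
m=3,p=2: c = 27+5 = 32
m=3,p=3: c = 32+6 = 38
m=3,p=4: c = 38+7 = 45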